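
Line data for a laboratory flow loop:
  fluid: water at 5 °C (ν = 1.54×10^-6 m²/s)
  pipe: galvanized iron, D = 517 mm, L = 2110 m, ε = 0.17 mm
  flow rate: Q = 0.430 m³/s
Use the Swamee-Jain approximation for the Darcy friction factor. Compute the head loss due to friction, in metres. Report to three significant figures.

h_f ≈ 14.2 m

V = 4Q/(πD²) = 4·0.430/(π·0.517²) = 2.048 m/s
Re = VD/ν = 2.048·0.517/1.54×10^-6 = 6.88×10^5 → turbulent
ε/D = 0.17/517 = 3.29×10^-4
Swamee-Jain: f = 0.01629
h_f = f(L/D)V²/(2g) = 0.01629·(2110/0.517)·2.048²/(2·9.81) = 14.22 m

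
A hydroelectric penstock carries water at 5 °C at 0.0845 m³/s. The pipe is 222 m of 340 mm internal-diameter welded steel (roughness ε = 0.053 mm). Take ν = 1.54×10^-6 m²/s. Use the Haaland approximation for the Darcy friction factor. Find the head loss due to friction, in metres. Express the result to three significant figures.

V = 4Q/(πD²) = 4·0.0845/(π·0.340²) = 0.9307 m/s
Re = VD/ν = 0.9307·0.340/1.54×10^-6 = 2.05×10^5 → turbulent
ε/D = 0.053/340 = 1.56×10^-4
Haaland: f = 0.01651
h_f = f(L/D)V²/(2g) = 0.01651·(222/0.340)·0.9307²/(2·9.81) = 0.4760 m

h_f ≈ 0.476 m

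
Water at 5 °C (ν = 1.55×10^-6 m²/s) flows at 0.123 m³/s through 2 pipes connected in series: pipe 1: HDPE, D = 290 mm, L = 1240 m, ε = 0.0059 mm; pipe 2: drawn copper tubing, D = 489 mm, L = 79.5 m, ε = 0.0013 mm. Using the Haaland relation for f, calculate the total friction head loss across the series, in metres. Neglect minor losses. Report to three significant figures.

H ≈ 10.7 m

Pipe 1: V = 1.862 m/s, Re = 3.48×10^5, ε/D = 2.03×10^-5, f = 0.01414, h_1 = f(L/D)V²/2g = 10.68 m
Pipe 2: V = 0.6549 m/s, Re = 2.07×10^5, ε/D = 2.66×10^-6, f = 0.01542, h_2 = f(L/D)V²/2g = 0.05480 m
Series → Q common, losses add: H = Σh = 10.74 m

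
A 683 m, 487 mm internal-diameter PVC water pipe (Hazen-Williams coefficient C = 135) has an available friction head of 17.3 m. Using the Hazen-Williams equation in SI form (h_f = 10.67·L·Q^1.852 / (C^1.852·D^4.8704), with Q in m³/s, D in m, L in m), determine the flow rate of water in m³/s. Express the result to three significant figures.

Q ≈ 0.779 m³/s

Rearranging: Q = [h_f·C^1.852·D^4.8704 / (10.67·L)]^(1/1.852)
Q = [17.3·135^1.852·0.487^4.8704 / (10.67·683)]^0.540 = 0.7789 m³/s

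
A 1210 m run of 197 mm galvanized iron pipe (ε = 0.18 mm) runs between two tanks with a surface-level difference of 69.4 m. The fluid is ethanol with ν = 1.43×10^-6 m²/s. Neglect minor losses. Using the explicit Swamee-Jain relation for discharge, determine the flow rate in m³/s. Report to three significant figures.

Q ≈ 0.102 m³/s

Swamee-Jain (Type II): Q = -0.965·√(gD⁵h_f/L)·ln[ε/(3.7D) + √(3.17ν²L/(gD³h_f))]
√(gD⁵h_f/L) = √(9.81·0.197⁵·69.4/1210) = 0.01292
ε/(3.7D) = 2.47×10^-4; √(3.17ν²L/(gD³h_f)) = 3.88×10^-5
Q = -0.965·0.01292·ln(2.858×10^-4) = 0.1017 m³/s
Check: V = 3.34 m/s, Re = 4.60×10^5, f = 0.02003, h_f = 69.9 m ≈ 69.4 m ✓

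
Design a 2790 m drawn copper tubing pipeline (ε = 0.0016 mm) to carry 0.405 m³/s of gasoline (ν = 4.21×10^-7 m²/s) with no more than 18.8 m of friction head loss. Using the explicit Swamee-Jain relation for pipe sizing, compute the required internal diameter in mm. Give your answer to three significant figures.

D ≈ 460 mm

Swamee-Jain (Type III): D = 0.66·[ε^1.25·(LQ²/(gh_f))^4.75 + ν·Q^9.4·(L/(gh_f))^5.2]^0.04
LQ²/(gh_f) = 2.481; L/(gh_f) = 15.13
Term 1 = ε^1.25·(…)^4.75 = 4.26×10^-6; Term 2 = ν·Q^9.4·(…)^5.2 = 1.17×10^-4
D = 0.66·(4.26×10^-6 + 1.17×10^-4)^0.04 = 0.4602 m = 460 mm
Check: V = 2.44 m/s, Re = 2.66×10^6, f = 0.01007, h_f = 18.4 m ≈ 18.8 m ✓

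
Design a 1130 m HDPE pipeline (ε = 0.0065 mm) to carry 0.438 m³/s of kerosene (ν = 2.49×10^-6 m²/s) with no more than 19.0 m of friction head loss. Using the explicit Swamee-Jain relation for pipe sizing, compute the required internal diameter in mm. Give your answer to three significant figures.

Swamee-Jain (Type III): D = 0.66·[ε^1.25·(LQ²/(gh_f))^4.75 + ν·Q^9.4·(L/(gh_f))^5.2]^0.04
LQ²/(gh_f) = 1.163; L/(gh_f) = 6.063
Term 1 = ε^1.25·(…)^4.75 = 6.73×10^-7; Term 2 = ν·Q^9.4·(…)^5.2 = 1.25×10^-5
D = 0.66·(6.73×10^-7 + 1.25×10^-5)^0.04 = 0.4210 m = 421 mm
Check: V = 3.15 m/s, Re = 5.32×10^5, f = 0.01320, h_f = 17.9 m ≈ 19.0 m ✓

D ≈ 421 mm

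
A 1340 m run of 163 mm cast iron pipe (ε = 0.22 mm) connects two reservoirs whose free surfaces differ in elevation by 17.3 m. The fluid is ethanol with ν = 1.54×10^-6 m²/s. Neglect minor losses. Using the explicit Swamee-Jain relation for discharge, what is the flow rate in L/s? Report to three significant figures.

Swamee-Jain (Type II): Q = -0.965·√(gD⁵h_f/L)·ln[ε/(3.7D) + √(3.17ν²L/(gD³h_f))]
√(gD⁵h_f/L) = √(9.81·0.163⁵·17.3/1340) = 0.003817
ε/(3.7D) = 3.65×10^-4; √(3.17ν²L/(gD³h_f)) = 1.17×10^-4
Q = -0.965·0.003817·ln(4.819×10^-4) = 0.02814 m³/s
Check: V = 1.35 m/s, Re = 1.43×10^5, f = 0.02290, h_f = 17.4 m ≈ 17.3 m ✓

Q ≈ 28.1 L/s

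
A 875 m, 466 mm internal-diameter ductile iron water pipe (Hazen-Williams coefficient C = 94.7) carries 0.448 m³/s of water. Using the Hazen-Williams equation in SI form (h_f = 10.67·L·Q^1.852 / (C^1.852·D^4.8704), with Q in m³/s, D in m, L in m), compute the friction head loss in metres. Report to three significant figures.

h_f ≈ 19.0 m

h_f = 10.67·875·0.448^1.852 / (94.7^1.852·0.466^4.8704) = 19.02 m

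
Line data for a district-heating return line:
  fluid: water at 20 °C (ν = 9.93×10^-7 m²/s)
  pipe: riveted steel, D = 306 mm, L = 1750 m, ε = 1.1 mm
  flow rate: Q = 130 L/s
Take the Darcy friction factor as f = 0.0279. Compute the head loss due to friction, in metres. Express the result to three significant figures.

V = 4Q/(πD²) = 4·0.130/(π·0.306²) = 1.768 m/s
h_f = f(L/D)V²/(2g) = 0.02790·(1750/0.306)·1.768²/(2·9.81) = 25.41 m

h_f ≈ 25.4 m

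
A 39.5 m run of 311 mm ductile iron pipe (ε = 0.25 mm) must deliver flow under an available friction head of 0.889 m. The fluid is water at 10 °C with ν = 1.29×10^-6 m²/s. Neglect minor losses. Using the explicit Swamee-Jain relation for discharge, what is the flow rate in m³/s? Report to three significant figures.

Swamee-Jain (Type II): Q = -0.965·√(gD⁵h_f/L)·ln[ε/(3.7D) + √(3.17ν²L/(gD³h_f))]
√(gD⁵h_f/L) = √(9.81·0.311⁵·0.889/39.5) = 0.02534
ε/(3.7D) = 2.17×10^-4; √(3.17ν²L/(gD³h_f)) = 2.82×10^-5
Q = -0.965·0.02534·ln(2.454×10^-4) = 0.2033 m³/s
Check: V = 2.68 m/s, Re = 6.45×10^5, f = 0.01929, h_f = 0.894 m ≈ 0.889 m ✓

Q ≈ 0.203 m³/s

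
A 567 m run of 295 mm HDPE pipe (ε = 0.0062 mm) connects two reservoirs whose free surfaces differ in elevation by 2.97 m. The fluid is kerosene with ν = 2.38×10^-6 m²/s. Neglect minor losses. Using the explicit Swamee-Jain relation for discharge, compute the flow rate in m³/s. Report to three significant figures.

Q ≈ 0.0931 m³/s

Swamee-Jain (Type II): Q = -0.965·√(gD⁵h_f/L)·ln[ε/(3.7D) + √(3.17ν²L/(gD³h_f))]
√(gD⁵h_f/L) = √(9.81·0.295⁵·2.97/567) = 0.01071
ε/(3.7D) = 5.68×10^-6; √(3.17ν²L/(gD³h_f)) = 1.17×10^-4
Q = -0.965·0.01071·ln(1.223×10^-4) = 0.09315 m³/s
Check: V = 1.36 m/s, Re = 1.69×10^5, f = 0.01623, h_f = 2.95 m ≈ 2.97 m ✓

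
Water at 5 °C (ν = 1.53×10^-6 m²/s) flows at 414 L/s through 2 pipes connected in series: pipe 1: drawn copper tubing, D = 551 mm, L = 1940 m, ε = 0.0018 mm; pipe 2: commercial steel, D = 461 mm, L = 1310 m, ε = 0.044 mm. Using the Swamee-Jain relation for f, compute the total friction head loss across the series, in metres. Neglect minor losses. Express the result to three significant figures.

Pipe 1: V = 1.736 m/s, Re = 6.25×10^5, ε/D = 3.27×10^-6, f = 0.01264, h_1 = f(L/D)V²/2g = 6.840 m
Pipe 2: V = 2.480 m/s, Re = 7.47×10^5, ε/D = 9.54×10^-5, f = 0.01380, h_2 = f(L/D)V²/2g = 12.30 m
Series → Q common, losses add: H = Σh = 19.14 m

H ≈ 19.1 m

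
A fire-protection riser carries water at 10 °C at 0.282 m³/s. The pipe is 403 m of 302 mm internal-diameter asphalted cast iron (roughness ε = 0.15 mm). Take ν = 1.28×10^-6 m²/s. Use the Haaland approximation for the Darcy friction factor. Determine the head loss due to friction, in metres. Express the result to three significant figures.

h_f ≈ 18.1 m

V = 4Q/(πD²) = 4·0.282/(π·0.302²) = 3.937 m/s
Re = VD/ν = 3.937·0.302/1.28×10^-6 = 9.29×10^5 → turbulent
ε/D = 0.15/302 = 4.97×10^-4
Haaland: f = 0.01718
h_f = f(L/D)V²/(2g) = 0.01718·(403/0.302)·3.937²/(2·9.81) = 18.11 m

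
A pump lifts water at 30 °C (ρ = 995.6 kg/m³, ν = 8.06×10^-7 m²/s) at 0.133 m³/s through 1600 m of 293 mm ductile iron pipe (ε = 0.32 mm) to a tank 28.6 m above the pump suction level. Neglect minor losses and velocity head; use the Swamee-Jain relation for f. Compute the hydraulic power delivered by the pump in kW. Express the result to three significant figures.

V = 4Q/(πD²) = 1.973 m/s; Re = 7.17×10^5; ε/D = 0.00109; f = 0.02056
h_f = f(L/D)V²/2g = 22.27 m
Total head H = z + h_f = 28.6 + 22.27 = 50.87 m
P_hyd = ρgQH = 995.6·9.81·0.133·50.87 = 66.08 kW

P_hyd ≈ 66.1 kW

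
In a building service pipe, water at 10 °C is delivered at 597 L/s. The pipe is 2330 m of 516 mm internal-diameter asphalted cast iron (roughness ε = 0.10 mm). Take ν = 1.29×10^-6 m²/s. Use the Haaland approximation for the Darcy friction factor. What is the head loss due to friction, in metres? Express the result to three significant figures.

h_f ≈ 27.1 m

V = 4Q/(πD²) = 4·0.597/(π·0.516²) = 2.855 m/s
Re = VD/ν = 2.855·0.516/1.29×10^-6 = 1.14×10^6 → turbulent
ε/D = 0.10/516 = 1.94×10^-4
Haaland: f = 0.01443
h_f = f(L/D)V²/(2g) = 0.01443·(2330/0.516)·2.855²/(2·9.81) = 27.07 m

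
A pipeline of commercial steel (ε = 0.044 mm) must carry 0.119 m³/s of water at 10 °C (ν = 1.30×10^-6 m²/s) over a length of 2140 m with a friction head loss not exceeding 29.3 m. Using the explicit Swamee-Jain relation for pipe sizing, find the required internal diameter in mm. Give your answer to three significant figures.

Swamee-Jain (Type III): D = 0.66·[ε^1.25·(LQ²/(gh_f))^4.75 + ν·Q^9.4·(L/(gh_f))^5.2]^0.04
LQ²/(gh_f) = 0.1054; L/(gh_f) = 7.445
Term 1 = ε^1.25·(…)^4.75 = 8.19×10^-11; Term 2 = ν·Q^9.4·(…)^5.2 = 9.07×10^-11
D = 0.66·(8.19×10^-11 + 9.07×10^-11)^0.04 = 0.2686 m = 269 mm
Check: V = 2.10 m/s, Re = 4.34×10^5, f = 0.01537, h_f = 27.6 m ≈ 29.3 m ✓

D ≈ 269 mm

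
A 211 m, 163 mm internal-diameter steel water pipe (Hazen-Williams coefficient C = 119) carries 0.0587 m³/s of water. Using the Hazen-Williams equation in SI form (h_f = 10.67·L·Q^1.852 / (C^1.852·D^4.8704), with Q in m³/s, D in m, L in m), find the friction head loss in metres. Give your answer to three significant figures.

h_f = 10.67·211·0.0587^1.852 / (119^1.852·0.163^4.8704) = 11.61 m

h_f ≈ 11.6 m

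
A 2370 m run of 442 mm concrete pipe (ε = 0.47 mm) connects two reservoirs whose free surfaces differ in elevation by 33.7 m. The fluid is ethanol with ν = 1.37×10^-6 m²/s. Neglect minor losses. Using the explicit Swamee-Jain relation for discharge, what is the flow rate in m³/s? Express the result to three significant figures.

Swamee-Jain (Type II): Q = -0.965·√(gD⁵h_f/L)·ln[ε/(3.7D) + √(3.17ν²L/(gD³h_f))]
√(gD⁵h_f/L) = √(9.81·0.442⁵·33.7/2370) = 0.04851
ε/(3.7D) = 2.87×10^-4; √(3.17ν²L/(gD³h_f)) = 2.22×10^-5
Q = -0.965·0.04851·ln(3.096×10^-4) = 0.3783 m³/s
Check: V = 2.47 m/s, Re = 7.95×10^5, f = 0.02040, h_f = 33.9 m ≈ 33.7 m ✓

Q ≈ 0.378 m³/s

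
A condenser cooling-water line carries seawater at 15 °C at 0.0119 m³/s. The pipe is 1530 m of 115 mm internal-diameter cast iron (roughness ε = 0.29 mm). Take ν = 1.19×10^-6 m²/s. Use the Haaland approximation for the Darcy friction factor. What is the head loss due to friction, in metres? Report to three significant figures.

h_f ≈ 23.3 m

V = 4Q/(πD²) = 4·0.0119/(π·0.115²) = 1.146 m/s
Re = VD/ν = 1.146·0.115/1.19×10^-6 = 1.11×10^5 → turbulent
ε/D = 0.29/115 = 0.00252
Haaland: f = 0.02617
h_f = f(L/D)V²/(2g) = 0.02617·(1530/0.115)·1.146²/(2·9.81) = 23.29 m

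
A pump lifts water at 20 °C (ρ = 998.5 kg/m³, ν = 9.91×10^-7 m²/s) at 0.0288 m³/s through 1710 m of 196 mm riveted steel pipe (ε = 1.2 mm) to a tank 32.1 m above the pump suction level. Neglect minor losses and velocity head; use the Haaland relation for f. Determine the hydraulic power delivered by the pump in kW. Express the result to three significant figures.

V = 4Q/(πD²) = 0.9545 m/s; Re = 1.89×10^5; ε/D = 0.00612; f = 0.03279
h_f = f(L/D)V²/2g = 13.28 m
Total head H = z + h_f = 32.1 + 13.28 = 45.38 m
P_hyd = ρgQH = 998.5·9.81·0.0288·45.38 = 12.80 kW

P_hyd ≈ 12.8 kW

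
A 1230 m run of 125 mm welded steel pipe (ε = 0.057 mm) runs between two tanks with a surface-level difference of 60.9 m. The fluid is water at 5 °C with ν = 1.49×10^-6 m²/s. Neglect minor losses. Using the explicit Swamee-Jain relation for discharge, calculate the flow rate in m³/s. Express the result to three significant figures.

Q ≈ 0.0315 m³/s

Swamee-Jain (Type II): Q = -0.965·√(gD⁵h_f/L)·ln[ε/(3.7D) + √(3.17ν²L/(gD³h_f))]
√(gD⁵h_f/L) = √(9.81·0.125⁵·60.9/1230) = 0.003850
ε/(3.7D) = 1.23×10^-4; √(3.17ν²L/(gD³h_f)) = 8.61×10^-5
Q = -0.965·0.003850·ln(2.094×10^-4) = 0.03147 m³/s
Check: V = 2.56 m/s, Re = 2.15×10^5, f = 0.01857, h_f = 61.3 m ≈ 60.9 m ✓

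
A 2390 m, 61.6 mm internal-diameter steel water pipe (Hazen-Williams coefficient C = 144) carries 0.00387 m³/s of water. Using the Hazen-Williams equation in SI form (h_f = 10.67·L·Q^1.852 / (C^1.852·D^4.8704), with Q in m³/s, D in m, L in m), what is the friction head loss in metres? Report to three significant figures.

h_f = 10.67·2390·0.00387^1.852 / (144^1.852·0.0616^4.8704) = 68.70 m

h_f ≈ 68.7 m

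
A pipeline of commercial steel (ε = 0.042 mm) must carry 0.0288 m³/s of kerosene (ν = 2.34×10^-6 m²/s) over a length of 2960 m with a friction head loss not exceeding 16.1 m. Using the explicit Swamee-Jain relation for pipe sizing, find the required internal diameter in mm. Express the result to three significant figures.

D ≈ 192 mm

Swamee-Jain (Type III): D = 0.66·[ε^1.25·(LQ²/(gh_f))^4.75 + ν·Q^9.4·(L/(gh_f))^5.2]^0.04
LQ²/(gh_f) = 0.01554; L/(gh_f) = 18.74
Term 1 = ε^1.25·(…)^4.75 = 8.69×10^-15; Term 2 = ν·Q^9.4·(…)^5.2 = 3.21×10^-14
D = 0.66·(8.69×10^-15 + 3.21×10^-14)^0.04 = 0.1923 m = 192 mm
Check: V = 0.992 m/s, Re = 8.15×10^4, f = 0.01976, h_f = 15.2 m ≈ 16.1 m ✓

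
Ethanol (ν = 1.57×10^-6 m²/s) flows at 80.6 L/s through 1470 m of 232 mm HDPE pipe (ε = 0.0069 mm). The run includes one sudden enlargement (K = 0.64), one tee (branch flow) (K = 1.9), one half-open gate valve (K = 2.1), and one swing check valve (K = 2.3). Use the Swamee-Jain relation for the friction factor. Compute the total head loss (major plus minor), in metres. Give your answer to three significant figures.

H_L ≈ 18.7 m

V = 4Q/(πD²) = 1.907 m/s; V²/2g = 0.1853 m
Re = 2.82×10^5, ε/D = 2.97×10^-5 → f = 0.01487 (Swamee-Jain)
Major: h_f = f(L/D)·V²/2g = 0.01487·6336·0.1853 = 17.46 m
Minor: ΣK = 6.94; h_m = ΣK·V²/2g = 1.286 m
Total H_L = 17.46 + 1.286 = 18.75 m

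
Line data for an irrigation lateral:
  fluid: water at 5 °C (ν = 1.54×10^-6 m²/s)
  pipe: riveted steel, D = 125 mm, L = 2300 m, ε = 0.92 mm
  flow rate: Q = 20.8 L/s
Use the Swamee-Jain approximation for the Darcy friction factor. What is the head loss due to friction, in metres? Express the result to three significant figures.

h_f ≈ 94.3 m

V = 4Q/(πD²) = 4·0.0208/(π·0.125²) = 1.695 m/s
Re = VD/ν = 1.695·0.125/1.54×10^-6 = 1.38×10^5 → turbulent
ε/D = 0.92/125 = 0.00736
Swamee-Jain: f = 0.03500
h_f = f(L/D)V²/(2g) = 0.03500·(2300/0.125)·1.695²/(2·9.81) = 94.30 m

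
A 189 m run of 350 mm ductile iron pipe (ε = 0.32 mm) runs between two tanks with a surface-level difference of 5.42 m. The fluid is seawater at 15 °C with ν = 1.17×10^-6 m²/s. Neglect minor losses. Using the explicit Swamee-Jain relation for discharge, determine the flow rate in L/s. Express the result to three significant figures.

Q ≈ 305 L/s

Swamee-Jain (Type II): Q = -0.965·√(gD⁵h_f/L)·ln[ε/(3.7D) + √(3.17ν²L/(gD³h_f))]
√(gD⁵h_f/L) = √(9.81·0.350⁵·5.42/189) = 0.03844
ε/(3.7D) = 2.47×10^-4; √(3.17ν²L/(gD³h_f)) = 1.90×10^-5
Q = -0.965·0.03844·ln(2.661×10^-4) = 0.3053 m³/s
Check: V = 3.17 m/s, Re = 9.49×10^5, f = 0.01965, h_f = 5.45 m ≈ 5.42 m ✓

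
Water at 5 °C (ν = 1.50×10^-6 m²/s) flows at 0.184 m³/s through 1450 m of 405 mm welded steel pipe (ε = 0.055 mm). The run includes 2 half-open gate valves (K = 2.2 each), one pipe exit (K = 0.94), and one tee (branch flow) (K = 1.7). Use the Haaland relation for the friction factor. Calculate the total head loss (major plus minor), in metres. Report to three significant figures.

H_L ≈ 6.34 m

V = 4Q/(πD²) = 1.428 m/s; V²/2g = 0.1040 m
Re = 3.86×10^5, ε/D = 1.36×10^-4 → f = 0.01507 (Haaland)
Major: h_f = f(L/D)·V²/2g = 0.01507·3580·0.1040 = 5.610 m
Minor: ΣK = 7.04; h_m = ΣK·V²/2g = 0.7320 m
Total H_L = 5.610 + 0.7320 = 6.342 m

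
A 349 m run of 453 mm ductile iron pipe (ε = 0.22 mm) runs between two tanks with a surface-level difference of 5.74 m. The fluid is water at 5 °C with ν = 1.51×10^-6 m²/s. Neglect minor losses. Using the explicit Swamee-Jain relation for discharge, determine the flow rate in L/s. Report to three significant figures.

Q ≈ 470 L/s

Swamee-Jain (Type II): Q = -0.965·√(gD⁵h_f/L)·ln[ε/(3.7D) + √(3.17ν²L/(gD³h_f))]
√(gD⁵h_f/L) = √(9.81·0.453⁵·5.74/349) = 0.05548
ε/(3.7D) = 1.31×10^-4; √(3.17ν²L/(gD³h_f)) = 2.20×10^-5
Q = -0.965·0.05548·ln(1.532×10^-4) = 0.4702 m³/s
Check: V = 2.92 m/s, Re = 8.75×10^5, f = 0.01728, h_f = 5.78 m ≈ 5.74 m ✓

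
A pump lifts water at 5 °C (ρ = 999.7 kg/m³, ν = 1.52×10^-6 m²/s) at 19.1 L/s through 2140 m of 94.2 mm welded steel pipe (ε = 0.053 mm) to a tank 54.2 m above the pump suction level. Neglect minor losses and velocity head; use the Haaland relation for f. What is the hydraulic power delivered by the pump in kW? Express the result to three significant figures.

P_hyd ≈ 41.5 kW

V = 4Q/(πD²) = 2.741 m/s; Re = 1.70×10^5; ε/D = 5.63×10^-4; f = 0.01922
h_f = f(L/D)V²/2g = 167.2 m
Total head H = z + h_f = 54.2 + 167.2 = 221.4 m
P_hyd = ρgQH = 999.7·9.81·0.0191·221.4 = 41.47 kW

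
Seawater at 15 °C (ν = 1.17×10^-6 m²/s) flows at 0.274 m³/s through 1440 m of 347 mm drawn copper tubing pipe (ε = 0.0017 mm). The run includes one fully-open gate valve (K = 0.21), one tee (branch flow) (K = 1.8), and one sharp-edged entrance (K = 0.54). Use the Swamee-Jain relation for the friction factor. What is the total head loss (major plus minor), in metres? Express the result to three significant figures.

H_L ≈ 22.4 m

V = 4Q/(πD²) = 2.897 m/s; V²/2g = 0.4279 m
Re = 8.59×10^5, ε/D = 4.90×10^-6 → f = 0.01202 (Swamee-Jain)
Major: h_f = f(L/D)·V²/2g = 0.01202·4150·0.4279 = 21.34 m
Minor: ΣK = 2.55; h_m = ΣK·V²/2g = 1.091 m
Total H_L = 21.34 + 1.091 = 22.43 m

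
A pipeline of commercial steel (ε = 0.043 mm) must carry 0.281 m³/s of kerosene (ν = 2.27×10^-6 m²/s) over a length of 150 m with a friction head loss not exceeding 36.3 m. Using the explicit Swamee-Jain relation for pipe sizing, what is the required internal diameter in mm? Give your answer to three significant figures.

D ≈ 213 mm

Swamee-Jain (Type III): D = 0.66·[ε^1.25·(LQ²/(gh_f))^4.75 + ν·Q^9.4·(L/(gh_f))^5.2]^0.04
LQ²/(gh_f) = 0.03326; L/(gh_f) = 0.4212
Term 1 = ε^1.25·(…)^4.75 = 3.32×10^-13; Term 2 = ν·Q^9.4·(…)^5.2 = 1.66×10^-13
D = 0.66·(3.32×10^-13 + 1.66×10^-13)^0.04 = 0.2125 m = 213 mm
Check: V = 7.92 m/s, Re = 7.42×10^5, f = 0.01507, h_f = 34.0 m ≈ 36.3 m ✓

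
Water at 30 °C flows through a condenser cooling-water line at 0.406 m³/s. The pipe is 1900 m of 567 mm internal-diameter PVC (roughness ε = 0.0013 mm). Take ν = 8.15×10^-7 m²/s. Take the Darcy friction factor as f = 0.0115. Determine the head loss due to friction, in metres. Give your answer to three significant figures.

h_f ≈ 5.08 m

V = 4Q/(πD²) = 4·0.406/(π·0.567²) = 1.608 m/s
h_f = f(L/D)V²/(2g) = 0.01150·(1900/0.567)·1.608²/(2·9.81) = 5.078 m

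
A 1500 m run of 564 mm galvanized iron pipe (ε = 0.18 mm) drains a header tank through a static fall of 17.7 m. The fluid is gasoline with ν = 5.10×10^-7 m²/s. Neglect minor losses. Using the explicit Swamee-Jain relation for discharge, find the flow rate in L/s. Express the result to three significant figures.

Q ≈ 728 L/s

Swamee-Jain (Type II): Q = -0.965·√(gD⁵h_f/L)·ln[ε/(3.7D) + √(3.17ν²L/(gD³h_f))]
√(gD⁵h_f/L) = √(9.81·0.564⁵·17.7/1500) = 0.08128
ε/(3.7D) = 8.63×10^-5; √(3.17ν²L/(gD³h_f)) = 6.30×10^-6
Q = -0.965·0.08128·ln(9.256×10^-5) = 0.7285 m³/s
Check: V = 2.92 m/s, Re = 3.22×10^6, f = 0.01543, h_f = 17.8 m ≈ 17.7 m ✓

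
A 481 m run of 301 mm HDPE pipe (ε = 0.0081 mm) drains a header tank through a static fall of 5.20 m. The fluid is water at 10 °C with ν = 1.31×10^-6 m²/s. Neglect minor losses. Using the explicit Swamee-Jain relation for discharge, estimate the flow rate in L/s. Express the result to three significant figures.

Swamee-Jain (Type II): Q = -0.965·√(gD⁵h_f/L)·ln[ε/(3.7D) + √(3.17ν²L/(gD³h_f))]
√(gD⁵h_f/L) = √(9.81·0.301⁵·5.20/481) = 0.01619
ε/(3.7D) = 7.27×10^-6; √(3.17ν²L/(gD³h_f)) = 4.34×10^-5
Q = -0.965·0.01619·ln(5.064×10^-5) = 0.1545 m³/s
Check: V = 2.17 m/s, Re = 4.99×10^5, f = 0.01351, h_f = 5.19 m ≈ 5.20 m ✓

Q ≈ 155 L/s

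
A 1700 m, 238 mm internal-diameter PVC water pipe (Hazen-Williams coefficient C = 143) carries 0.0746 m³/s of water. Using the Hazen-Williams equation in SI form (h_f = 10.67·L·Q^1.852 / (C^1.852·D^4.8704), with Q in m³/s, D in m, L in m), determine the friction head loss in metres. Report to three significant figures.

h_f ≈ 16.4 m

h_f = 10.67·1700·0.0746^1.852 / (143^1.852·0.238^4.8704) = 16.43 m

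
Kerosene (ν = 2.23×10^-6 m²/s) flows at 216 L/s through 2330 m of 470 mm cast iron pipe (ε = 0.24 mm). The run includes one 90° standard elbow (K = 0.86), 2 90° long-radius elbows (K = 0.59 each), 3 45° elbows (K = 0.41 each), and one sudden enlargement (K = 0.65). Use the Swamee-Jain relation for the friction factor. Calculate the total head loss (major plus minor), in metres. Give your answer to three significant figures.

V = 4Q/(πD²) = 1.245 m/s; V²/2g = 0.07900 m
Re = 2.62×10^5, ε/D = 5.11×10^-4 → f = 0.01857 (Swamee-Jain)
Major: h_f = f(L/D)·V²/2g = 0.01857·4957·0.07900 = 7.273 m
Minor: ΣK = 3.92; h_m = ΣK·V²/2g = 0.3097 m
Total H_L = 7.273 + 0.3097 = 7.582 m

H_L ≈ 7.58 m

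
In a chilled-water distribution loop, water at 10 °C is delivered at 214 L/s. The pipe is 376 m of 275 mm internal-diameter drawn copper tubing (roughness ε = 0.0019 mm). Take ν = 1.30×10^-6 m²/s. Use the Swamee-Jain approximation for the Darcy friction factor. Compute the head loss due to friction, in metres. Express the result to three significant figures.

h_f ≈ 11.1 m

V = 4Q/(πD²) = 4·0.214/(π·0.275²) = 3.603 m/s
Re = VD/ν = 3.603·0.275/1.30×10^-6 = 7.62×10^5 → turbulent
ε/D = 0.0019/275 = 6.91×10^-6
Swamee-Jain: f = 0.01230
h_f = f(L/D)V²/(2g) = 0.01230·(376/0.275)·3.603²/(2·9.81) = 11.13 m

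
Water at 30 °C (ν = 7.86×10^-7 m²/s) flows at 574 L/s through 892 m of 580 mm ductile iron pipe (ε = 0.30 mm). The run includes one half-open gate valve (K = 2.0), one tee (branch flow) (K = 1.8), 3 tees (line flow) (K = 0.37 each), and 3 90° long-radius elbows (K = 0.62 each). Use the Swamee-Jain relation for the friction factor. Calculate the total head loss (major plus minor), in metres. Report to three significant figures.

H_L ≈ 8.00 m

V = 4Q/(πD²) = 2.173 m/s; V²/2g = 0.2406 m
Re = 1.60×10^6, ε/D = 5.17×10^-4 → f = 0.01722 (Swamee-Jain)
Major: h_f = f(L/D)·V²/2g = 0.01722·1538·0.2406 = 6.370 m
Minor: ΣK = 6.77; h_m = ΣK·V²/2g = 1.629 m
Total H_L = 6.370 + 1.629 = 7.999 m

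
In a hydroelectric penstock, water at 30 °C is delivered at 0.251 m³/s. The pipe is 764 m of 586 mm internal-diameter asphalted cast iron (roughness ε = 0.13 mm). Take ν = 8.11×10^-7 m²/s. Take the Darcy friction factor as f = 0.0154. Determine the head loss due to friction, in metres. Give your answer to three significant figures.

V = 4Q/(πD²) = 4·0.251/(π·0.586²) = 0.9307 m/s
h_f = f(L/D)V²/(2g) = 0.01540·(764/0.586)·0.9307²/(2·9.81) = 0.8863 m

h_f ≈ 0.886 m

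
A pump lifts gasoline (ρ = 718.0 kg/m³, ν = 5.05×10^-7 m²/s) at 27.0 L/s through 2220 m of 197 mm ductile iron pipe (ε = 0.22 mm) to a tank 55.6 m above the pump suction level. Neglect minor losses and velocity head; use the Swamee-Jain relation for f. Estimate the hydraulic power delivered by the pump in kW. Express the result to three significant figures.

V = 4Q/(πD²) = 0.8858 m/s; Re = 3.46×10^5; ε/D = 0.00112; f = 0.02110
h_f = f(L/D)V²/2g = 9.509 m
Total head H = z + h_f = 55.6 + 9.509 = 65.11 m
P_hyd = ρgQH = 718.0·9.81·0.0270·65.11 = 12.38 kW

P_hyd ≈ 12.4 kW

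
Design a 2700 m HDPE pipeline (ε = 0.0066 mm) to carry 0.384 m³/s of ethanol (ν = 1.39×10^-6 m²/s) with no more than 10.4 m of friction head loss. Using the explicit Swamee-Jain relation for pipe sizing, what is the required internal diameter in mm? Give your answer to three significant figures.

D ≈ 532 mm

Swamee-Jain (Type III): D = 0.66·[ε^1.25·(LQ²/(gh_f))^4.75 + ν·Q^9.4·(L/(gh_f))^5.2]^0.04
LQ²/(gh_f) = 3.902; L/(gh_f) = 26.46
Term 1 = ε^1.25·(…)^4.75 = 2.15×10^-4; Term 2 = ν·Q^9.4·(…)^5.2 = 0.00430
D = 0.66·(2.15×10^-4 + 0.00430)^0.04 = 0.5318 m = 532 mm
Check: V = 1.73 m/s, Re = 6.61×10^5, f = 0.01269, h_f = 9.82 m ≈ 10.4 m ✓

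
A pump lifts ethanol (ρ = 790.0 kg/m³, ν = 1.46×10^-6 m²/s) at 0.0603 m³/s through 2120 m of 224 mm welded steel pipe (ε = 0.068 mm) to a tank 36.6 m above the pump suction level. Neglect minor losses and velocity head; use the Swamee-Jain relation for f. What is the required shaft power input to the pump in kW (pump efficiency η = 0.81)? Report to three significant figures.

V = 4Q/(πD²) = 1.530 m/s; Re = 2.35×10^5; ε/D = 3.04×10^-4; f = 0.01750
h_f = f(L/D)V²/2g = 19.77 m
Total head H = z + h_f = 36.6 + 19.77 = 56.37 m
P_hyd = ρgQH = 790.0·9.81·0.0603·56.37 = 26.34 kW
P_shaft = P_hyd/η = 26.34/0.81 = 32.52 kW

P_shaft ≈ 32.5 kW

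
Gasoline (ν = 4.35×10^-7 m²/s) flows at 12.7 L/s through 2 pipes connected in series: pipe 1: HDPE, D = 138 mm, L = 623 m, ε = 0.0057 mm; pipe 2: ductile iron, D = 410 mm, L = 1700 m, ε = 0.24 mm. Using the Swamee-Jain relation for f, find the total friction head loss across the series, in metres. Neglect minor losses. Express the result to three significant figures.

Pipe 1: V = 0.8491 m/s, Re = 2.69×10^5, ε/D = 4.13×10^-5, f = 0.01511, h_1 = f(L/D)V²/2g = 2.506 m
Pipe 2: V = 0.09619 m/s, Re = 9.07×10^4, ε/D = 5.85×10^-4, f = 0.02103, h_2 = f(L/D)V²/2g = 0.04112 m
Series → Q common, losses add: H = Σh = 2.548 m

H ≈ 2.55 m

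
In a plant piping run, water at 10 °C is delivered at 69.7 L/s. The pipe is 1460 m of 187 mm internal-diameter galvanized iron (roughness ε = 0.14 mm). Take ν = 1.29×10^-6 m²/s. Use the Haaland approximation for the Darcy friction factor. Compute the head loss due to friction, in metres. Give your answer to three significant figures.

V = 4Q/(πD²) = 4·0.0697/(π·0.187²) = 2.538 m/s
Re = VD/ν = 2.538·0.187/1.29×10^-6 = 3.68×10^5 → turbulent
ε/D = 0.14/187 = 7.49×10^-4
Haaland: f = 0.01921
h_f = f(L/D)V²/(2g) = 0.01921·(1460/0.187)·2.538²/(2·9.81) = 49.24 m

h_f ≈ 49.2 m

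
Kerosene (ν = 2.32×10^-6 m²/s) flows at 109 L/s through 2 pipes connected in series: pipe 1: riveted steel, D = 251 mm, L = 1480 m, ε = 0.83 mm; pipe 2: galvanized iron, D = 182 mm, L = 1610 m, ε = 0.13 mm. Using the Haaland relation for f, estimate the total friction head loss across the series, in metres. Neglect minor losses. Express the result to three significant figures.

Pipe 1: V = 2.203 m/s, Re = 2.38×10^5, ε/D = 0.00331, f = 0.02742, h_1 = f(L/D)V²/2g = 40.00 m
Pipe 2: V = 4.190 m/s, Re = 3.29×10^5, ε/D = 7.14×10^-4, f = 0.01914, h_2 = f(L/D)V²/2g = 151.5 m
Series → Q common, losses add: H = Σh = 191.4 m

H ≈ 191 m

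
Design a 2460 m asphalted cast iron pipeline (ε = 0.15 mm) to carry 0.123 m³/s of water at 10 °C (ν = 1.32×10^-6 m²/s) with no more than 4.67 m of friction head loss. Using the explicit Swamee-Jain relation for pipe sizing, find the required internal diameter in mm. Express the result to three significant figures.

D ≈ 416 mm

Swamee-Jain (Type III): D = 0.66·[ε^1.25·(LQ²/(gh_f))^4.75 + ν·Q^9.4·(L/(gh_f))^5.2]^0.04
LQ²/(gh_f) = 0.8124; L/(gh_f) = 53.70
Term 1 = ε^1.25·(…)^4.75 = 6.19×10^-6; Term 2 = ν·Q^9.4·(…)^5.2 = 3.64×10^-6
D = 0.66·(6.19×10^-6 + 3.64×10^-6)^0.04 = 0.4161 m = 416 mm
Check: V = 0.904 m/s, Re = 2.85×10^5, f = 0.01755, h_f = 4.32 m ≈ 4.67 m ✓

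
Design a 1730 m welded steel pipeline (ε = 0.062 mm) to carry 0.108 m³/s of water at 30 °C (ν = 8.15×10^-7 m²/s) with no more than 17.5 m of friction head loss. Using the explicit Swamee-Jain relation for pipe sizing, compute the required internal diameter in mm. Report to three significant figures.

Swamee-Jain (Type III): D = 0.66·[ε^1.25·(LQ²/(gh_f))^4.75 + ν·Q^9.4·(L/(gh_f))^5.2]^0.04
LQ²/(gh_f) = 0.1175; L/(gh_f) = 10.08
Term 1 = ε^1.25·(…)^4.75 = 2.11×10^-10; Term 2 = ν·Q^9.4·(…)^5.2 = 1.10×10^-10
D = 0.66·(2.11×10^-10 + 1.10×10^-10)^0.04 = 0.2753 m = 275 mm
Check: V = 1.81 m/s, Re = 6.13×10^5, f = 0.01550, h_f = 16.3 m ≈ 17.5 m ✓

D ≈ 275 mm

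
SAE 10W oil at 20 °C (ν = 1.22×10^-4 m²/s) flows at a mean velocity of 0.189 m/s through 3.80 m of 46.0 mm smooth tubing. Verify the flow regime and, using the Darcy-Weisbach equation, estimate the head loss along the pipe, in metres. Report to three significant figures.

Re = VD/ν = 0.189·0.04600/1.22×10^-4 = 71.3 → laminar (Re < 2300)
f = 64/Re = 0.8981
h_f = f(L/D)V²/(2g) = 0.8981·(3.80/0.04600)·0.189²/(2·9.81) = 0.1351 m

h_f ≈ 0.135 m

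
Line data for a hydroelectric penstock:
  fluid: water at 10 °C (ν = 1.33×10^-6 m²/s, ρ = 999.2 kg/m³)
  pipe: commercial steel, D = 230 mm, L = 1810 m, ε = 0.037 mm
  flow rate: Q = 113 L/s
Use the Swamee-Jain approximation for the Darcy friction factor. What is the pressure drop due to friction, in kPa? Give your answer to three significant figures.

V = 4Q/(πD²) = 4·0.113/(π·0.230²) = 2.720 m/s
Re = VD/ν = 2.720·0.230/1.33×10^-6 = 4.70×10^5 → turbulent
ε/D = 0.037/230 = 1.61×10^-4
Swamee-Jain: f = 0.01522
h_f = f(L/D)V²/(2g) = 0.01522·(1810/0.230)·2.720²/(2·9.81) = 45.16 m
Δp = ρg·h_f = 999.2·9.81·45.16 = 442.6 kPa

Δp ≈ 443 kPa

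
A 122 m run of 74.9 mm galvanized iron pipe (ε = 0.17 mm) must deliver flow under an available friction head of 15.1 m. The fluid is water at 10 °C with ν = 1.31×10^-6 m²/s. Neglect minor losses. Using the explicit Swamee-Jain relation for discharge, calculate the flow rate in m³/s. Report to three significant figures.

Swamee-Jain (Type II): Q = -0.965·√(gD⁵h_f/L)·ln[ε/(3.7D) + √(3.17ν²L/(gD³h_f))]
√(gD⁵h_f/L) = √(9.81·0.0749⁵·15.1/122) = 0.001692
ε/(3.7D) = 6.13×10^-4; √(3.17ν²L/(gD³h_f)) = 1.03×10^-4
Q = -0.965·0.001692·ln(7.167×10^-4) = 0.01182 m³/s
Check: V = 2.68 m/s, Re = 1.53×10^5, f = 0.02548, h_f = 15.2 m ≈ 15.1 m ✓

Q ≈ 0.0118 m³/s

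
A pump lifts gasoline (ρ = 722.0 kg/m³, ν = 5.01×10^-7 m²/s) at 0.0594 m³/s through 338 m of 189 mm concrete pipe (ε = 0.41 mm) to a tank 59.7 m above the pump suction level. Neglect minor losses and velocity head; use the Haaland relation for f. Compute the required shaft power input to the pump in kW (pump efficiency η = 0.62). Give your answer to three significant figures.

P_shaft ≈ 47.2 kW

V = 4Q/(πD²) = 2.117 m/s; Re = 7.99×10^5; ε/D = 0.00217; f = 0.02417
h_f = f(L/D)V²/2g = 9.878 m
Total head H = z + h_f = 59.7 + 9.878 = 69.58 m
P_hyd = ρgQH = 722.0·9.81·0.0594·69.58 = 29.27 kW
P_shaft = P_hyd/η = 29.27/0.62 = 47.21 kW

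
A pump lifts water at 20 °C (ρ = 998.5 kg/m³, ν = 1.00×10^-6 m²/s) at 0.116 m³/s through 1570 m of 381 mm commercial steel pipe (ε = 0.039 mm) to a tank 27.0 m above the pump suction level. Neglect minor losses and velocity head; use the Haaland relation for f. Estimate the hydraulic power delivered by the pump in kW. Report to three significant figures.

P_hyd ≈ 34.3 kW

V = 4Q/(πD²) = 1.017 m/s; Re = 3.88×10^5; ε/D = 1.02×10^-4; f = 0.01474
h_f = f(L/D)V²/2g = 3.204 m
Total head H = z + h_f = 27.0 + 3.204 = 30.20 m
P_hyd = ρgQH = 998.5·9.81·0.116·30.20 = 34.32 kW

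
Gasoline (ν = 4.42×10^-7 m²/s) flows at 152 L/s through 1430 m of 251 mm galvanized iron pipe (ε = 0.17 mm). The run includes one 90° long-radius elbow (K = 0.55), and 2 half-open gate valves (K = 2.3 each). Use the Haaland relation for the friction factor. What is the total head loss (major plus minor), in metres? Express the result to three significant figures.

H_L ≈ 52.2 m

V = 4Q/(πD²) = 3.072 m/s; V²/2g = 0.4810 m
Re = 1.74×10^6, ε/D = 6.77×10^-4 → f = 0.01814 (Haaland)
Major: h_f = f(L/D)·V²/2g = 0.01814·5697·0.4810 = 49.70 m
Minor: ΣK = 5.15; h_m = ΣK·V²/2g = 2.477 m
Total H_L = 49.70 + 2.477 = 52.18 m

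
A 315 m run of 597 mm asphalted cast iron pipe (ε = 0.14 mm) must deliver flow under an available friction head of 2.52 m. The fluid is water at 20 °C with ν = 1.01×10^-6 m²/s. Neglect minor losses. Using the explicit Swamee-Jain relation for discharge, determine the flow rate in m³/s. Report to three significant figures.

Q ≈ 0.705 m³/s

Swamee-Jain (Type II): Q = -0.965·√(gD⁵h_f/L)·ln[ε/(3.7D) + √(3.17ν²L/(gD³h_f))]
√(gD⁵h_f/L) = √(9.81·0.597⁵·2.52/315) = 0.07715
ε/(3.7D) = 6.34×10^-5; √(3.17ν²L/(gD³h_f)) = 1.39×10^-5
Q = -0.965·0.07715·ln(7.730×10^-5) = 0.7048 m³/s
Check: V = 2.52 m/s, Re = 1.49×10^6, f = 0.01487, h_f = 2.54 m ≈ 2.52 m ✓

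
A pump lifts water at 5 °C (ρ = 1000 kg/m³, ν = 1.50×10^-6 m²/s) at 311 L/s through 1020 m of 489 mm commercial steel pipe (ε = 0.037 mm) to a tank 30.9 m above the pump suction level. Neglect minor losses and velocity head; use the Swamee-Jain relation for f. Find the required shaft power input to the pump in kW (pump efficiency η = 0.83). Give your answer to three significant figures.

P_shaft ≈ 129 kW

V = 4Q/(πD²) = 1.656 m/s; Re = 5.40×10^5; ε/D = 7.57×10^-5; f = 0.01404
h_f = f(L/D)V²/2g = 4.093 m
Total head H = z + h_f = 30.9 + 4.093 = 34.99 m
P_hyd = ρgQH = 1000·9.81·0.311·34.99 = 106.8 kW
P_shaft = P_hyd/η = 106.8/0.83 = 128.6 kW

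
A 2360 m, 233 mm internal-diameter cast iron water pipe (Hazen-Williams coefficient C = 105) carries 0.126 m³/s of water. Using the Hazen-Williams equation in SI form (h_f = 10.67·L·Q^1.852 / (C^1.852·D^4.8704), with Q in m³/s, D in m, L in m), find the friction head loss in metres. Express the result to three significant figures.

h_f = 10.67·2360·0.126^1.852 / (105^1.852·0.233^4.8704) = 118.3 m

h_f ≈ 118 m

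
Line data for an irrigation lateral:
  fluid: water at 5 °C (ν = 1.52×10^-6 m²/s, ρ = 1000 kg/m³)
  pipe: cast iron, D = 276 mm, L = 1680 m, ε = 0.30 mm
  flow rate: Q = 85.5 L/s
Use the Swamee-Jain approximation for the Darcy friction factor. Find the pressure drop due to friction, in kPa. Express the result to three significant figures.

Δp ≈ 132 kPa

V = 4Q/(πD²) = 4·0.0855/(π·0.276²) = 1.429 m/s
Re = VD/ν = 1.429·0.276/1.52×10^-6 = 2.59×10^5 → turbulent
ε/D = 0.30/276 = 0.00109
Swamee-Jain: f = 0.02124
h_f = f(L/D)V²/(2g) = 0.02124·(1680/0.276)·1.429²/(2·9.81) = 13.46 m
Δp = ρg·h_f = 1000·9.81·13.46 = 132.0 kPa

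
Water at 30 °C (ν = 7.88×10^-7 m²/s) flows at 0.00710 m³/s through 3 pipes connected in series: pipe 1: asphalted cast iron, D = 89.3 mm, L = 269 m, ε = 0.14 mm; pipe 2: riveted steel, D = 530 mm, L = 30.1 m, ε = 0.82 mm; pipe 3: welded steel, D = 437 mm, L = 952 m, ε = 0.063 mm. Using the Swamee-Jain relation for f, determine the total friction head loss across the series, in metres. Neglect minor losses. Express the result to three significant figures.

Pipe 1: V = 1.134 m/s, Re = 1.28×10^5, ε/D = 0.00157, f = 0.02374, h_1 = f(L/D)V²/2g = 4.684 m
Pipe 2: V = 0.03218 m/s, Re = 2.16×10^4, ε/D = 0.00155, f = 0.02885, h_2 = f(L/D)V²/2g = 8.648×10^-5 m
Pipe 3: V = 0.04734 m/s, Re = 2.63×10^4, ε/D = 1.44×10^-4, f = 0.02455, h_3 = f(L/D)V²/2g = 0.006108 m
Series → Q common, losses add: H = Σh = 4.690 m

H ≈ 4.69 m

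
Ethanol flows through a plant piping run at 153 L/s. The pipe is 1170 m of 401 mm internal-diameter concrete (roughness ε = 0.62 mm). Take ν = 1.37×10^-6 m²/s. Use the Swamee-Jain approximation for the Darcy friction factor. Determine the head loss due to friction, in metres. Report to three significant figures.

V = 4Q/(πD²) = 4·0.153/(π·0.401²) = 1.211 m/s
Re = VD/ν = 1.211·0.401/1.37×10^-6 = 3.55×10^5 → turbulent
ε/D = 0.62/401 = 0.00155
Swamee-Jain: f = 0.02265
h_f = f(L/D)V²/(2g) = 0.02265·(1170/0.401)·1.211²/(2·9.81) = 4.943 m

h_f ≈ 4.94 m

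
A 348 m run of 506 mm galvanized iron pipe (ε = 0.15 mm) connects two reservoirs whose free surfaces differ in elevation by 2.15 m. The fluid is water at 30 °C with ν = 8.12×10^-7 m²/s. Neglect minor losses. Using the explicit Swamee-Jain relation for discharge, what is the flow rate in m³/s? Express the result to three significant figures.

Q ≈ 0.400 m³/s

Swamee-Jain (Type II): Q = -0.965·√(gD⁵h_f/L)·ln[ε/(3.7D) + √(3.17ν²L/(gD³h_f))]
√(gD⁵h_f/L) = √(9.81·0.506⁵·2.15/348) = 0.04484
ε/(3.7D) = 8.01×10^-5; √(3.17ν²L/(gD³h_f)) = 1.63×10^-5
Q = -0.965·0.04484·ln(9.643×10^-5) = 0.4001 m³/s
Check: V = 1.99 m/s, Re = 1.24×10^6, f = 0.01559, h_f = 2.16 m ≈ 2.15 m ✓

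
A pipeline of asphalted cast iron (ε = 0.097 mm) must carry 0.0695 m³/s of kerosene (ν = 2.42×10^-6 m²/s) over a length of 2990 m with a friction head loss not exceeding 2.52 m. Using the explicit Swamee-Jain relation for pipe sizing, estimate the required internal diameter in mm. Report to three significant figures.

D ≈ 396 mm

Swamee-Jain (Type III): D = 0.66·[ε^1.25·(LQ²/(gh_f))^4.75 + ν·Q^9.4·(L/(gh_f))^5.2]^0.04
LQ²/(gh_f) = 0.5842; L/(gh_f) = 120.9
Term 1 = ε^1.25·(…)^4.75 = 7.49×10^-7; Term 2 = ν·Q^9.4·(…)^5.2 = 2.13×10^-6
D = 0.66·(7.49×10^-7 + 2.13×10^-6)^0.04 = 0.3962 m = 396 mm
Check: V = 0.564 m/s, Re = 9.23×10^4, f = 0.01947, h_f = 2.38 m ≈ 2.52 m ✓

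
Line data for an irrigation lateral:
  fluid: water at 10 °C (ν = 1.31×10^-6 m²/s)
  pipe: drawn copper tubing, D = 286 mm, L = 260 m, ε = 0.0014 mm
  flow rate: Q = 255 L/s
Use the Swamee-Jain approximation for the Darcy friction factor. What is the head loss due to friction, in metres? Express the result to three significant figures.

V = 4Q/(πD²) = 4·0.255/(π·0.286²) = 3.969 m/s
Re = VD/ν = 3.969·0.286/1.31×10^-6 = 8.67×10^5 → turbulent
ε/D = 0.0014/286 = 4.90×10^-6
Swamee-Jain: f = 0.01200
h_f = f(L/D)V²/(2g) = 0.01200·(260/0.286)·3.969²/(2·9.81) = 8.763 m

h_f ≈ 8.76 m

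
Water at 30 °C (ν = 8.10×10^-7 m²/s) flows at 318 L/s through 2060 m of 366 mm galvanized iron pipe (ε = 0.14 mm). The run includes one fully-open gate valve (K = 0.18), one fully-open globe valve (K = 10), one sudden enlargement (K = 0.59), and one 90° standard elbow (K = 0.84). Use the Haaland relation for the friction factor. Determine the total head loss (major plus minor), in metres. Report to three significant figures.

H_L ≈ 47.8 m

V = 4Q/(πD²) = 3.023 m/s; V²/2g = 0.4656 m
Re = 1.37×10^6, ε/D = 3.83×10^-4 → f = 0.01617 (Haaland)
Major: h_f = f(L/D)·V²/2g = 0.01617·5628·0.4656 = 42.37 m
Minor: ΣK = 11.6; h_m = ΣK·V²/2g = 5.406 m
Total H_L = 42.37 + 5.406 = 47.78 m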